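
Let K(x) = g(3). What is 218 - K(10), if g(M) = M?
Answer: 215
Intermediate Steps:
K(x) = 3
218 - K(10) = 218 - 1*3 = 218 - 3 = 215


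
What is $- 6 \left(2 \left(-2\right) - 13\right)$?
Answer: $102$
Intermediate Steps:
$- 6 \left(2 \left(-2\right) - 13\right) = - 6 \left(-4 - 13\right) = \left(-6\right) \left(-17\right) = 102$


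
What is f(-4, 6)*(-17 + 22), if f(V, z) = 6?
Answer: 30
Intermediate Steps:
f(-4, 6)*(-17 + 22) = 6*(-17 + 22) = 6*5 = 30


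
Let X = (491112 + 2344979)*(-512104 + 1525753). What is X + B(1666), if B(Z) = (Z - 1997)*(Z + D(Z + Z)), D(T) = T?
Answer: 2874799151721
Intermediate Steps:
X = 2874800806059 (X = 2836091*1013649 = 2874800806059)
B(Z) = 3*Z*(-1997 + Z) (B(Z) = (Z - 1997)*(Z + (Z + Z)) = (-1997 + Z)*(Z + 2*Z) = (-1997 + Z)*(3*Z) = 3*Z*(-1997 + Z))
X + B(1666) = 2874800806059 + 3*1666*(-1997 + 1666) = 2874800806059 + 3*1666*(-331) = 2874800806059 - 1654338 = 2874799151721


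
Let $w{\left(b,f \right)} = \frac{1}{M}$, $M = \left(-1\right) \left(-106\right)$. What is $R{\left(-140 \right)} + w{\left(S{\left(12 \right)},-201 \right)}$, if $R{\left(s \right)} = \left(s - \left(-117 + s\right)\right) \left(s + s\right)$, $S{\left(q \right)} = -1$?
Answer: $- \frac{3472559}{106} \approx -32760.0$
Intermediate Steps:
$M = 106$
$w{\left(b,f \right)} = \frac{1}{106}$
$R{\left(s \right)} = 234 s$ ($R{\left(s \right)} = 117 \cdot 2 s = 234 s$)
$R{\left(-140 \right)} + w{\left(S{\left(12 \right)},-201 \right)} = 234 \left(-140\right) + \frac{1}{106} = -32760 + \frac{1}{106} = - \frac{3472559}{106}$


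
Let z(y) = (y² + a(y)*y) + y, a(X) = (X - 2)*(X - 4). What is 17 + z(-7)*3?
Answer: -1936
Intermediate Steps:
a(X) = (-4 + X)*(-2 + X) (a(X) = (-2 + X)*(-4 + X) = (-4 + X)*(-2 + X))
z(y) = y + y² + y*(8 + y² - 6*y) (z(y) = (y² + (8 + y² - 6*y)*y) + y = (y² + y*(8 + y² - 6*y)) + y = y + y² + y*(8 + y² - 6*y))
17 + z(-7)*3 = 17 - 7*(9 + (-7)² - 5*(-7))*3 = 17 - 7*(9 + 49 + 35)*3 = 17 - 7*93*3 = 17 - 651*3 = 17 - 1953 = -1936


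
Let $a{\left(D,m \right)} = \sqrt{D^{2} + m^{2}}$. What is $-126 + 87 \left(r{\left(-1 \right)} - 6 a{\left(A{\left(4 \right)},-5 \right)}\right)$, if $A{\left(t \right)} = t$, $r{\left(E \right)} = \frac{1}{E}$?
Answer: $-213 - 522 \sqrt{41} \approx -3555.4$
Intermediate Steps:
$-126 + 87 \left(r{\left(-1 \right)} - 6 a{\left(A{\left(4 \right)},-5 \right)}\right) = -126 + 87 \left(\frac{1}{-1} - 6 \sqrt{4^{2} + \left(-5\right)^{2}}\right) = -126 + 87 \left(-1 - 6 \sqrt{16 + 25}\right) = -126 + 87 \left(-1 - 6 \sqrt{41}\right) = -126 - \left(87 + 522 \sqrt{41}\right) = -213 - 522 \sqrt{41}$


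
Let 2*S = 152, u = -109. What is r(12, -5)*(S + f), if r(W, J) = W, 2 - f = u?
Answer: 2244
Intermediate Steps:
S = 76 (S = (½)*152 = 76)
f = 111 (f = 2 - 1*(-109) = 2 + 109 = 111)
r(12, -5)*(S + f) = 12*(76 + 111) = 12*187 = 2244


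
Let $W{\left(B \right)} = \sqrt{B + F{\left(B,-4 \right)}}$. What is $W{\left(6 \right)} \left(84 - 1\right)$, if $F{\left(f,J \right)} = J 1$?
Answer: $83 \sqrt{2} \approx 117.38$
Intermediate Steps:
$F{\left(f,J \right)} = J$
$W{\left(B \right)} = \sqrt{-4 + B}$ ($W{\left(B \right)} = \sqrt{B - 4} = \sqrt{-4 + B}$)
$W{\left(6 \right)} \left(84 - 1\right) = \sqrt{-4 + 6} \left(84 - 1\right) = \sqrt{2} \cdot 83 = 83 \sqrt{2}$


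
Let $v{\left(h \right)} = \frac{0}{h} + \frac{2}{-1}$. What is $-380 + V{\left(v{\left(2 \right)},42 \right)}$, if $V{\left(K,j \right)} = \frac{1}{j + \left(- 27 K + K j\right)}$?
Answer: $- \frac{4559}{12} \approx -379.92$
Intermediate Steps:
$v{\left(h \right)} = -2$ ($v{\left(h \right)} = 0 + 2 \left(-1\right) = 0 - 2 = -2$)
$V{\left(K,j \right)} = \frac{1}{j - 27 K + K j}$
$-380 + V{\left(v{\left(2 \right)},42 \right)} = -380 + \frac{1}{42 - -54 - 84} = -380 + \frac{1}{42 + 54 - 84} = -380 + \frac{1}{12} = - \frac{4559}{12}$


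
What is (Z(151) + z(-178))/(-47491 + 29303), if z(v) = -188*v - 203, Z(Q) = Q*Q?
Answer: -28031/9094 ≈ -3.0824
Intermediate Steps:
Z(Q) = Q²
z(v) = -203 - 188*v
(Z(151) + z(-178))/(-47491 + 29303) = (151² + (-203 - 188*(-178)))/(-47491 + 29303) = (22801 + (-203 + 33464))/(-18188) = (22801 + 33261)*(-1/18188) = 56062*(-1/18188) = -28031/9094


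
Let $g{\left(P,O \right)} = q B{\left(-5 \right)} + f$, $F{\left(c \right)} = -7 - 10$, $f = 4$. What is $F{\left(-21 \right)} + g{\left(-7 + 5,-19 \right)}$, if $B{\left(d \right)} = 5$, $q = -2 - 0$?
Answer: $-23$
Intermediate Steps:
$q = -2$ ($q = -2 + 0 = -2$)
$F{\left(c \right)} = -17$ ($F{\left(c \right)} = -7 - 10 = -17$)
$g{\left(P,O \right)} = -6$ ($g{\left(P,O \right)} = \left(-2\right) 5 + 4 = -10 + 4 = -6$)
$F{\left(-21 \right)} + g{\left(-7 + 5,-19 \right)} = -17 - 6 = -23$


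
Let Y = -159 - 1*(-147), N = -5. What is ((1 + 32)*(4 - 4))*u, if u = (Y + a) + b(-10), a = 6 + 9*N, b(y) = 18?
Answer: 0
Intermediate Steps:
Y = -12 (Y = -159 + 147 = -12)
a = -39 (a = 6 + 9*(-5) = 6 - 45 = -39)
u = -33 (u = (-12 - 39) + 18 = -51 + 18 = -33)
((1 + 32)*(4 - 4))*u = ((1 + 32)*(4 - 4))*(-33) = (33*0)*(-33) = 0*(-33) = 0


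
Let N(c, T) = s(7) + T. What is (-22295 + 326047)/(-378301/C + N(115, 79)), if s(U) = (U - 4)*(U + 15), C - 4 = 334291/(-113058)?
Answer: -35824814632/42752853013 ≈ -0.83795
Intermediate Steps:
C = 117941/113058 (C = 4 + 334291/(-113058) = 4 + 334291*(-1/113058) = 4 - 334291/113058 = 117941/113058 ≈ 1.0432)
s(U) = (-4 + U)*(15 + U)
N(c, T) = 66 + T (N(c, T) = (-60 + 7**2 + 11*7) + T = (-60 + 49 + 77) + T = 66 + T)
(-22295 + 326047)/(-378301/C + N(115, 79)) = (-22295 + 326047)/(-378301/117941/113058 + (66 + 79)) = 303752/(-378301*113058/117941 + 145) = 303752/(-42769954458/117941 + 145) = 303752/(-42752853013/117941) = 303752*(-117941/42752853013) = -35824814632/42752853013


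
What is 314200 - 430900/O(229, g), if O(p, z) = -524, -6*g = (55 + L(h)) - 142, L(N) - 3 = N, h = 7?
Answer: 41267925/131 ≈ 3.1502e+5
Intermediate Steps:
L(N) = 3 + N
g = 77/6 (g = -((55 + (3 + 7)) - 142)/6 = -((55 + 10) - 142)/6 = -(65 - 142)/6 = -⅙*(-77) = 77/6 ≈ 12.833)
314200 - 430900/O(229, g) = 314200 - 430900/(-524) = 314200 - 430900*(-1)/524 = 314200 - 1*(-107725/131) = 314200 + 107725/131 = 41267925/131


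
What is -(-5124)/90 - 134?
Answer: -1156/15 ≈ -77.067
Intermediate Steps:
-(-5124)/90 - 134 = -122*(-7/15) - 134 = 854/15 - 134 = -1156/15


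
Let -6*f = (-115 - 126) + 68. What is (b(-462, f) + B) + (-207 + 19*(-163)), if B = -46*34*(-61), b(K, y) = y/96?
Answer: 53049773/576 ≈ 92100.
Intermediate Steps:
f = 173/6 (f = -((-115 - 126) + 68)/6 = -(-241 + 68)/6 = -⅙*(-173) = 173/6 ≈ 28.833)
b(K, y) = y/96 (b(K, y) = y*(1/96) = y/96)
B = 95404 (B = -1564*(-61) = 95404)
(b(-462, f) + B) + (-207 + 19*(-163)) = ((1/96)*(173/6) + 95404) + (-207 + 19*(-163)) = (173/576 + 95404) + (-207 - 3097) = 54952877/576 - 3304 = 53049773/576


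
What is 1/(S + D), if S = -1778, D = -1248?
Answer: -1/3026 ≈ -0.00033047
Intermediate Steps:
1/(S + D) = 1/(-1778 - 1248) = 1/(-3026) = -1/3026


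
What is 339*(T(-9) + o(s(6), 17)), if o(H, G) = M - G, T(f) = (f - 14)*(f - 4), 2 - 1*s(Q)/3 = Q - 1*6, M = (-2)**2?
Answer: 96954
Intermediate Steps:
M = 4
s(Q) = 24 - 3*Q (s(Q) = 6 - 3*(Q - 1*6) = 6 - 3*(Q - 6) = 6 - 3*(-6 + Q) = 6 + (18 - 3*Q) = 24 - 3*Q)
T(f) = (-14 + f)*(-4 + f)
o(H, G) = 4 - G
339*(T(-9) + o(s(6), 17)) = 339*((56 + (-9)**2 - 18*(-9)) + (4 - 1*17)) = 339*((56 + 81 + 162) + (4 - 17)) = 339*(299 - 13) = 339*286 = 96954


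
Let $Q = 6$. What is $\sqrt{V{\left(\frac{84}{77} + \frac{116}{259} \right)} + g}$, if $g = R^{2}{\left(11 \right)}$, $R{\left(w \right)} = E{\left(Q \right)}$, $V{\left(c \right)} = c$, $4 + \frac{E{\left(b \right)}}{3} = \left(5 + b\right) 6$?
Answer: $\frac{2 \sqrt{70205334353}}{2849} \approx 186.0$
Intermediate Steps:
$E{\left(b \right)} = 78 + 18 b$ ($E{\left(b \right)} = -12 + 3 \left(5 + b\right) 6 = -12 + 3 \left(30 + 6 b\right) = -12 + \left(90 + 18 b\right) = 78 + 18 b$)
$R{\left(w \right)} = 186$ ($R{\left(w \right)} = 78 + 18 \cdot 6 = 78 + 108 = 186$)
$g = 34596$ ($g = 186^{2} = 34596$)
$\sqrt{V{\left(\frac{84}{77} + \frac{116}{259} \right)} + g} = \sqrt{\left(\frac{84}{77} + \frac{116}{259}\right) + 34596} = \sqrt{\left(84 \cdot \frac{1}{77} + 116 \cdot \frac{1}{259}\right) + 34596} = \sqrt{\left(\frac{12}{11} + \frac{116}{259}\right) + 34596} = \sqrt{\frac{4384}{2849} + 34596} = \sqrt{\frac{98568388}{2849}} = \frac{2 \sqrt{70205334353}}{2849}$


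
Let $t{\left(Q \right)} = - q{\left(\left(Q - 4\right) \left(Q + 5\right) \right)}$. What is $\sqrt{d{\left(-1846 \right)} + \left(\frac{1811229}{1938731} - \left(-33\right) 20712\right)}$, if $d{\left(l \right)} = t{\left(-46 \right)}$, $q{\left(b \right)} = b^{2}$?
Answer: $\frac{i \sqrt{13226799019406110045}}{1938731} \approx 1875.9 i$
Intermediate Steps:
$t{\left(Q \right)} = - \left(-4 + Q\right)^{2} \left(5 + Q\right)^{2}$ ($t{\left(Q \right)} = - \left(\left(Q - 4\right) \left(Q + 5\right)\right)^{2} = - \left(\left(-4 + Q\right) \left(5 + Q\right)\right)^{2} = - \left(-4 + Q\right)^{2} \left(5 + Q\right)^{2}$)
$d{\left(l \right)} = -4202500$ ($d{\left(l \right)} = - \left(-20 - 46 + \left(-46\right)^{2}\right)^{2} = - \left(-20 - 46 + 2116\right)^{2} = - 2050^{2} = \left(-1\right) 4202500 = -4202500$)
$\sqrt{d{\left(-1846 \right)} + \left(\frac{1811229}{1938731} - \left(-33\right) 20712\right)} = \sqrt{-4202500 + \left(\frac{1811229}{1938731} - \left(-33\right) 20712\right)} = \sqrt{-4202500 + \left(1811229 \cdot \frac{1}{1938731} - -683496\right)} = \sqrt{-4202500 + \left(\frac{1811229}{1938731} + 683496\right)} = \sqrt{-4202500 + \frac{1325116694805}{1938731}} = \sqrt{- \frac{6822400332695}{1938731}} = \frac{i \sqrt{13226799019406110045}}{1938731}$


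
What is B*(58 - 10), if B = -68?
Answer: -3264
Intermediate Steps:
B*(58 - 10) = -68*(58 - 10) = -68*48 = -3264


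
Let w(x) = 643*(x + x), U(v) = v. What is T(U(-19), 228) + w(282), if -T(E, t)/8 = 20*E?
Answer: 365692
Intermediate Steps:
w(x) = 1286*x (w(x) = 643*(2*x) = 1286*x)
T(E, t) = -160*E
T(U(-19), 228) + w(282) = -160*(-19) + 1286*282 = 3040 + 362652 = 365692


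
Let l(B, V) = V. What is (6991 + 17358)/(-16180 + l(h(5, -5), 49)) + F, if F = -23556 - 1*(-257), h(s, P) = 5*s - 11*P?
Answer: -375860518/16131 ≈ -23301.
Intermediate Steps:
h(s, P) = -11*P + 5*s
F = -23299 (F = -23556 + 257 = -23299)
(6991 + 17358)/(-16180 + l(h(5, -5), 49)) + F = (6991 + 17358)/(-16180 + 49) - 23299 = 24349/(-16131) - 23299 = 24349*(-1/16131) - 23299 = -24349/16131 - 23299 = -375860518/16131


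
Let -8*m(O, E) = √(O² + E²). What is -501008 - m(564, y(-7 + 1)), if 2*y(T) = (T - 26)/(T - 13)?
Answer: -501008 + √7177057/38 ≈ -5.0094e+5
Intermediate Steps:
y(T) = (-26 + T)/(2*(-13 + T)) (y(T) = ((T - 26)/(T - 13))/2 = ((-26 + T)/(-13 + T))/2 = (-26 + T)/(2*(-13 + T)))
m(O, E) = -√(E² + O²)/8 (m(O, E) = -√(O² + E²)/8 = -√(E² + O²)/8)
-501008 - m(564, y(-7 + 1)) = -501008 - (-1)*√(((-26 + (-7 + 1))/(2*(-13 + (-7 + 1))))² + 564²)/8 = -501008 - (-1)*√(((-26 - 6)/(2*(-13 - 6)))² + 318096)/8 = -501008 - (-1)*√(((½)*(-32)/(-19))² + 318096)/8 = -501008 - (-1)*√(((½)*(-1/19)*(-32))² + 318096)/8 = -501008 - (-1)*√((16/19)² + 318096)/8 = -501008 - (-1)*√(256/361 + 318096)/8 = -501008 - (-1)*√(114832912/361)/8 = -501008 - (-1)*4*√7177057/19/8 = -501008 - (-1)*√7177057/38 = -501008 + √7177057/38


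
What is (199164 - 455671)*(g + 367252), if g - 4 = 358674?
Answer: -186206126510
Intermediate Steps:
g = 358678 (g = 4 + 358674 = 358678)
(199164 - 455671)*(g + 367252) = (199164 - 455671)*(358678 + 367252) = -256507*725930 = -186206126510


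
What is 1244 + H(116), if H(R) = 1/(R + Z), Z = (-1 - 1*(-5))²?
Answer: 164209/132 ≈ 1244.0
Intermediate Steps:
Z = 16 (Z = (-1 + 5)² = 4² = 16)
H(R) = 1/(16 + R) (H(R) = 1/(R + 16) = 1/(16 + R))
1244 + H(116) = 1244 + 1/(16 + 116) = 1244 + 1/132 = 164209/132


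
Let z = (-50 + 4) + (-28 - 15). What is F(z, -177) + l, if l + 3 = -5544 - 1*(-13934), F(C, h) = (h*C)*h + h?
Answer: -2780071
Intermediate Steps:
z = -89 (z = -46 - 43 = -89)
F(C, h) = h + C*h**2 (F(C, h) = (C*h)*h + h = C*h**2 + h = h + C*h**2)
l = 8387 (l = -3 + (-5544 - 1*(-13934)) = -3 + (-5544 + 13934) = -3 + 8390 = 8387)
F(z, -177) + l = -177*(1 - 89*(-177)) + 8387 = -177*(1 + 15753) + 8387 = -177*15754 + 8387 = -2788458 + 8387 = -2780071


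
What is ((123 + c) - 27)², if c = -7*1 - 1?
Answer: 7744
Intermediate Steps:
c = -8 (c = -7 - 1 = -8)
((123 + c) - 27)² = ((123 - 8) - 27)² = (115 - 27)² = 88² = 7744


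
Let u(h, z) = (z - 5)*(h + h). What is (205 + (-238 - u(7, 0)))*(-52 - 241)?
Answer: -10841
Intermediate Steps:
u(h, z) = 2*h*(-5 + z) (u(h, z) = (-5 + z)*(2*h) = 2*h*(-5 + z))
(205 + (-238 - u(7, 0)))*(-52 - 241) = (205 + (-238 - 2*7*(-5 + 0)))*(-52 - 241) = (205 + (-238 - 2*7*(-5)))*(-293) = (205 + (-238 - 1*(-70)))*(-293) = (205 + (-238 + 70))*(-293) = (205 - 168)*(-293) = 37*(-293) = -10841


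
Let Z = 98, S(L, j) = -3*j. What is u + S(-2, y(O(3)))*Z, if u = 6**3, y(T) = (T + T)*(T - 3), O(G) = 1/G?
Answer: 2216/3 ≈ 738.67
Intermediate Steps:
O(G) = 1/G
y(T) = 2*T*(-3 + T) (y(T) = (2*T)*(-3 + T) = 2*T*(-3 + T))
u = 216
u + S(-2, y(O(3)))*Z = 216 - 6*(-3 + 1/3)/3*98 = 216 - 6*(-8)/(3*3)*98 = 216 - 3*(-16/9)*98 = 216 + (16/3)*98 = 216 + 1568/3 = 2216/3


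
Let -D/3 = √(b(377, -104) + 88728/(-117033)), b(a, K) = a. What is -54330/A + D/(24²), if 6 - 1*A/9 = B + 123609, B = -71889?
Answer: 9055/77571 - √572586722281/7490112 ≈ 0.015706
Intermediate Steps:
D = -3*√572586722281/39011 (D = -3*√(377 + 88728/(-117033)) = -3*√(377 + 88728*(-1/117033)) = -3*√(377 - 29576/39011) = -3*√572586722281/39011 ≈ -58.191)
A = -465426 (A = 54 - 9*(-71889 + 123609) = 54 - 9*51720 = 54 - 465480 = -465426)
-54330/A + D/(24²) = -54330/(-465426) + (-3*√572586722281/39011)/(24²) = -54330*(-1/465426) - 3*√572586722281/39011/576 = 9055/77571 - 3*√572586722281/39011*(1/576) = 9055/77571 - √572586722281/7490112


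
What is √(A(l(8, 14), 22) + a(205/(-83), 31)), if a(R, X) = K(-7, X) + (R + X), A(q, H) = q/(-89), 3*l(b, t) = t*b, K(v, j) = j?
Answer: √29029824111/22161 ≈ 7.6883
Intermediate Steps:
l(b, t) = b*t/3 (l(b, t) = (t*b)/3 = (b*t)/3 = b*t/3)
A(q, H) = -q/89 (A(q, H) = q*(-1/89) = -q/89)
a(R, X) = R + 2*X (a(R, X) = X + (R + X) = R + 2*X)
√(A(l(8, 14), 22) + a(205/(-83), 31)) = √(-8*14/267 + (205/(-83) + 2*31)) = √(-1/89*112/3 + (205*(-1/83) + 62)) = √(-112/267 + (-205/83 + 62)) = √(-112/267 + 4941/83) = √(1309951/22161) = √29029824111/22161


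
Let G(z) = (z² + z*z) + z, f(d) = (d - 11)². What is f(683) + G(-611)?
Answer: 1197615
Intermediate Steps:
f(d) = (-11 + d)²
G(z) = z + 2*z² (G(z) = (z² + z²) + z = 2*z² + z = z + 2*z²)
f(683) + G(-611) = (-11 + 683)² - 611*(1 + 2*(-611)) = 672² - 611*(1 - 1222) = 451584 - 611*(-1221) = 451584 + 746031 = 1197615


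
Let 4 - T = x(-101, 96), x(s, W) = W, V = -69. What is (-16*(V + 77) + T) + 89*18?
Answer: 1382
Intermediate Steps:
T = -92 (T = 4 - 1*96 = 4 - 96 = -92)
(-16*(V + 77) + T) + 89*18 = (-16*(-69 + 77) - 92) + 89*18 = (-16*8 - 92) + 1602 = (-128 - 92) + 1602 = -220 + 1602 = 1382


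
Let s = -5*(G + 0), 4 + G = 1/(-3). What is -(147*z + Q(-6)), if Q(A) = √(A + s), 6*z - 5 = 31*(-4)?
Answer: 5831/2 - √141/3 ≈ 2911.5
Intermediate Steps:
G = -13/3 (G = -4 + 1/(-3) = -4 + 1*(-⅓) = -4 - ⅓ = -13/3 ≈ -4.3333)
z = -119/6 (z = ⅚ + (31*(-4))/6 = ⅚ + (⅙)*(-124) = ⅚ - 62/3 = -119/6 ≈ -19.833)
s = 65/3 (s = -5*(-13/3 + 0) = -5*(-13/3) = 65/3 ≈ 21.667)
Q(A) = √(65/3 + A) (Q(A) = √(A + 65/3) = √(65/3 + A))
-(147*z + Q(-6)) = -(147*(-119/6) + √(195 + 9*(-6))/3) = -(-5831/2 + √(195 - 54)/3) = -(-5831/2 + √141/3) = 5831/2 - √141/3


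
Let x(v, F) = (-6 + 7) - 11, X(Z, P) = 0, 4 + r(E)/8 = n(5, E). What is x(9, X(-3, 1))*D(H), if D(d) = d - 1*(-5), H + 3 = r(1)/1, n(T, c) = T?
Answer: -100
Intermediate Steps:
r(E) = 8 (r(E) = -32 + 8*5 = -32 + 40 = 8)
H = 5 (H = -3 + 8/1 = -3 + 8*1 = -3 + 8 = 5)
x(v, F) = -10 (x(v, F) = 1 - 11 = -10)
D(d) = 5 + d (D(d) = d + 5 = 5 + d)
x(9, X(-3, 1))*D(H) = -10*(5 + 5) = -10*10 = -100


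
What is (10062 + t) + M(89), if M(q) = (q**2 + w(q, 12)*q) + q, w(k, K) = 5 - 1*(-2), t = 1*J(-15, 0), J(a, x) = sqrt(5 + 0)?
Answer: 18695 + sqrt(5) ≈ 18697.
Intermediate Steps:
J(a, x) = sqrt(5)
t = sqrt(5) (t = 1*sqrt(5) = sqrt(5) ≈ 2.2361)
w(k, K) = 7 (w(k, K) = 5 + 2 = 7)
M(q) = q**2 + 8*q (M(q) = (q**2 + 7*q) + q = q**2 + 8*q)
(10062 + t) + M(89) = (10062 + sqrt(5)) + 89*(8 + 89) = (10062 + sqrt(5)) + 89*97 = (10062 + sqrt(5)) + 8633 = 18695 + sqrt(5)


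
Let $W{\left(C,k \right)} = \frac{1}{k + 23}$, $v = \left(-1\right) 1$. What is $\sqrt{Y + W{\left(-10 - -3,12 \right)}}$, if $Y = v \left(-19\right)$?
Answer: $\frac{3 \sqrt{2590}}{35} \approx 4.3622$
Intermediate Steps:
$v = -1$
$W{\left(C,k \right)} = \frac{1}{23 + k}$
$Y = 19$ ($Y = \left(-1\right) \left(-19\right) = 19$)
$\sqrt{Y + W{\left(-10 - -3,12 \right)}} = \sqrt{19 + \frac{1}{23 + 12}} = \sqrt{19 + \frac{1}{35}} = \sqrt{\frac{666}{35}} = \frac{3 \sqrt{2590}}{35}$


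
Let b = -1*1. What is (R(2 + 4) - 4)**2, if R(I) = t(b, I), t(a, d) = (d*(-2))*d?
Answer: 5776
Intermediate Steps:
b = -1
t(a, d) = -2*d**2 (t(a, d) = (-2*d)*d = -2*d**2)
R(I) = -2*I**2
(R(2 + 4) - 4)**2 = (-2*(2 + 4)**2 - 4)**2 = (-2*6**2 - 4)**2 = (-2*36 - 4)**2 = (-72 - 4)**2 = (-76)**2 = 5776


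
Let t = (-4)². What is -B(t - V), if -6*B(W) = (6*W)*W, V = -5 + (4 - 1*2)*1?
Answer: 361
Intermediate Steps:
t = 16
V = -3 (V = -5 + (4 - 2)*1 = -5 + 2*1 = -5 + 2 = -3)
B(W) = -W² (B(W) = -6*W*W/6 = -W²)
-B(t - V) = -(-1)*(16 - 1*(-3))² = -(-1)*(16 + 3)² = -(-1)*19² = -(-1)*361 = -1*(-361) = 361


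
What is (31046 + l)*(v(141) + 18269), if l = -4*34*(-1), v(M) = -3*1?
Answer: 569570412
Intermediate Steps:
v(M) = -3
l = 136 (l = -136*(-1) = 136)
(31046 + l)*(v(141) + 18269) = (31046 + 136)*(-3 + 18269) = 31182*18266 = 569570412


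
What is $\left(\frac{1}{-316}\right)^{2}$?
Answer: $\frac{1}{99856} \approx 1.0014 \cdot 10^{-5}$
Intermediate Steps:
$\left(\frac{1}{-316}\right)^{2} = \left(- \frac{1}{316}\right)^{2} = \frac{1}{99856}$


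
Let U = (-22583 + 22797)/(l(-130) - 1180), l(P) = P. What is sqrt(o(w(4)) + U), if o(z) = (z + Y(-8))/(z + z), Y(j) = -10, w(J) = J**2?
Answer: sqrt(165715)/2620 ≈ 0.15537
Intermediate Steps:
o(z) = (-10 + z)/(2*z) (o(z) = (z - 10)/(z + z) = (-10 + z)/((2*z)) = (-10 + z)*(1/(2*z)) = (-10 + z)/(2*z))
U = -107/655 (U = (-22583 + 22797)/(-130 - 1180) = 214/(-1310) = 214*(-1/1310) = -107/655 ≈ -0.16336)
sqrt(o(w(4)) + U) = sqrt((-10 + 4**2)/(2*(4**2)) - 107/655) = sqrt((1/2)*(-10 + 16)/16 - 107/655) = sqrt((1/2)*(1/16)*6 - 107/655) = sqrt(3/16 - 107/655) = sqrt(253/10480) = sqrt(165715)/2620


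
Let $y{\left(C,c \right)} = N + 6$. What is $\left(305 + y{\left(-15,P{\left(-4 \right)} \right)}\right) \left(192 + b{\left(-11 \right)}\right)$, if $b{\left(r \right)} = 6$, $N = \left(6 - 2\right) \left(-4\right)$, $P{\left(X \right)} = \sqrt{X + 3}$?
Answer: $58410$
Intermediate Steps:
$P{\left(X \right)} = \sqrt{3 + X}$
$N = -16$ ($N = 4 \left(-4\right) = -16$)
$y{\left(C,c \right)} = -10$ ($y{\left(C,c \right)} = -16 + 6 = -10$)
$\left(305 + y{\left(-15,P{\left(-4 \right)} \right)}\right) \left(192 + b{\left(-11 \right)}\right) = \left(305 - 10\right) \left(192 + 6\right) = 295 \cdot 198 = 58410$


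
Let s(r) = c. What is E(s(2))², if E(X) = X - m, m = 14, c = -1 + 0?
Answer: 225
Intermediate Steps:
c = -1
s(r) = -1
E(X) = -14 + X (E(X) = X - 1*14 = X - 14 = -14 + X)
E(s(2))² = (-14 - 1)² = (-15)² = 225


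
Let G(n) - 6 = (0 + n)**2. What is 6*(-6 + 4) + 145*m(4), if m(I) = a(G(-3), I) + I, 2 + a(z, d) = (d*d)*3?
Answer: 7238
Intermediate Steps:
G(n) = 6 + n**2 (G(n) = 6 + (0 + n)**2 = 6 + n**2)
a(z, d) = -2 + 3*d**2 (a(z, d) = -2 + (d*d)*3 = -2 + d**2*3 = -2 + 3*d**2)
m(I) = -2 + I + 3*I**2 (m(I) = (-2 + 3*I**2) + I = -2 + I + 3*I**2)
6*(-6 + 4) + 145*m(4) = 6*(-6 + 4) + 145*(-2 + 4 + 3*4**2) = 6*(-2) + 145*(-2 + 4 + 3*16) = -12 + 145*(-2 + 4 + 48) = -12 + 145*50 = -12 + 7250 = 7238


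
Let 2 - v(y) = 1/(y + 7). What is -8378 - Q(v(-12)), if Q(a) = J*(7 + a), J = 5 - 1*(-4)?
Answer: -42304/5 ≈ -8460.8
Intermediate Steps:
J = 9 (J = 5 + 4 = 9)
v(y) = 2 - 1/(7 + y) (v(y) = 2 - 1/(y + 7) = 2 - 1/(7 + y))
Q(a) = 63 + 9*a (Q(a) = 9*(7 + a) = 63 + 9*a)
-8378 - Q(v(-12)) = -8378 - (63 + 9*((13 + 2*(-12))/(7 - 12))) = -8378 - (63 + 9*((13 - 24)/(-5))) = -8378 - (63 + 9*(-1/5*(-11))) = -8378 - (63 + 9*(11/5)) = -8378 - (63 + 99/5) = -8378 - 1*414/5 = -8378 - 414/5 = -42304/5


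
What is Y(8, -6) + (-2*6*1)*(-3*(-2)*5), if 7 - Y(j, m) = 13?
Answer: -366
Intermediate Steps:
Y(j, m) = -6 (Y(j, m) = 7 - 1*13 = 7 - 13 = -6)
Y(8, -6) + (-2*6*1)*(-3*(-2)*5) = -6 + (-2*6*1)*(-3*(-2)*5) = -6 + (-12*1)*(6*5) = -6 - 12*30 = -6 - 360 = -366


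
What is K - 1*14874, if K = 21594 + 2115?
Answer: 8835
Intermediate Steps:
K = 23709
K - 1*14874 = 23709 - 1*14874 = 23709 - 14874 = 8835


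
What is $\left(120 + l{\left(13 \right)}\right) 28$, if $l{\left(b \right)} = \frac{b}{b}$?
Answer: $3388$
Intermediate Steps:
$l{\left(b \right)} = 1$
$\left(120 + l{\left(13 \right)}\right) 28 = \left(120 + 1\right) 28 = 121 \cdot 28 = 3388$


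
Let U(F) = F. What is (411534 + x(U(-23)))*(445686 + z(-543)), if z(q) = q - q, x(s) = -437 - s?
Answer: 183230428320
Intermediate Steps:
z(q) = 0
(411534 + x(U(-23)))*(445686 + z(-543)) = (411534 + (-437 - 1*(-23)))*(445686 + 0) = (411534 + (-437 + 23))*445686 = (411534 - 414)*445686 = 411120*445686 = 183230428320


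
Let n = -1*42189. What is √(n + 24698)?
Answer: I*√17491 ≈ 132.25*I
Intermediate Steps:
n = -42189
√(n + 24698) = √(-42189 + 24698) = √(-17491) = I*√17491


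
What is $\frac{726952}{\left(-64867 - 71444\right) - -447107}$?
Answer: $\frac{181738}{77699} \approx 2.339$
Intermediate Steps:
$\frac{726952}{\left(-64867 - 71444\right) - -447107} = \frac{726952}{\left(-64867 - 71444\right) + 447107} = \frac{726952}{-136311 + 447107} = \frac{726952}{310796} = 726952 \cdot \frac{1}{310796} = \frac{181738}{77699}$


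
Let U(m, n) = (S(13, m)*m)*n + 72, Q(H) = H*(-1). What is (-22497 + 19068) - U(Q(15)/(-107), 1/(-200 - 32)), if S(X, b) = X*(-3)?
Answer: -86909409/24824 ≈ -3501.0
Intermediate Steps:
S(X, b) = -3*X
Q(H) = -H
U(m, n) = 72 - 39*m*n (U(m, n) = ((-3*13)*m)*n + 72 = (-39*m)*n + 72 = -39*m*n + 72 = 72 - 39*m*n)
(-22497 + 19068) - U(Q(15)/(-107), 1/(-200 - 32)) = (-22497 + 19068) - (72 - 39*-1*15/(-107)/(-200 - 32)) = -3429 - (72 - 39*(-15*(-1/107))/(-232)) = -3429 - (72 - 39*15/107*(-1/232)) = -3429 - (72 + 585/24824) = -3429 - 1*1787913/24824 = -3429 - 1787913/24824 = -86909409/24824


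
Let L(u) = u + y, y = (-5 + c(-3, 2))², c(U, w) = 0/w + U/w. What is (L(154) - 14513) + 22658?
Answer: 33365/4 ≈ 8341.3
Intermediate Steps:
c(U, w) = U/w (c(U, w) = 0 + U/w = U/w)
y = 169/4 (y = (-5 - 3/2)² = (-13/2)² = 169/4 ≈ 42.250)
L(u) = 169/4 + u (L(u) = u + 169/4 = 169/4 + u)
(L(154) - 14513) + 22658 = ((169/4 + 154) - 14513) + 22658 = (785/4 - 14513) + 22658 = -57267/4 + 22658 = 33365/4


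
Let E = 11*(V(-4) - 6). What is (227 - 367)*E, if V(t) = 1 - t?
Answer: 1540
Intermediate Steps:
E = -11 (E = 11*((1 - 1*(-4)) - 6) = 11*((1 + 4) - 6) = 11*(5 - 6) = 11*(-1) = -11)
(227 - 367)*E = (227 - 367)*(-11) = -140*(-11) = 1540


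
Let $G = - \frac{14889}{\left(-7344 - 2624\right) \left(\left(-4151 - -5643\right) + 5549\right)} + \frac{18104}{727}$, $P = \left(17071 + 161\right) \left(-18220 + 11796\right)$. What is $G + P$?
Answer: $- \frac{268966759278243853}{2429727056} \approx -1.107 \cdot 10^{8}$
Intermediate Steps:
$P = -110698368$ ($P = 17232 \left(-6424\right) = -110698368$)
$G = \frac{60506400755}{2429727056}$ ($G = - \frac{14889}{\left(-9968\right) \left(\left(-4151 + 5643\right) + 5549\right)} + 18104 \cdot \frac{1}{727} = - \frac{14889}{\left(-9968\right) \left(1492 + 5549\right)} + \frac{18104}{727} = - \frac{14889}{\left(-9968\right) 7041} + \frac{18104}{727} = - \frac{14889}{-70184688} + \frac{18104}{727} = \left(-14889\right) \left(- \frac{1}{70184688}\right) + \frac{18104}{727} = \frac{709}{3342128} + \frac{18104}{727} = \frac{60506400755}{2429727056} \approx 24.903$)
$G + P = \frac{60506400755}{2429727056} - 110698368 = - \frac{268966759278243853}{2429727056}$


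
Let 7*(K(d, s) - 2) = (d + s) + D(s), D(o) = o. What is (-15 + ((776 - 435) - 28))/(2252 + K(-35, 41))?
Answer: 2086/15825 ≈ 0.13182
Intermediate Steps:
K(d, s) = 2 + d/7 + 2*s/7 (K(d, s) = 2 + ((d + s) + s)/7 = 2 + (d + 2*s)/7 = 2 + (d/7 + 2*s/7) = 2 + d/7 + 2*s/7)
(-15 + ((776 - 435) - 28))/(2252 + K(-35, 41)) = (-15 + ((776 - 435) - 28))/(2252 + (2 + (⅐)*(-35) + (2/7)*41)) = (-15 + (341 - 28))/(2252 + (2 - 5 + 82/7)) = (-15 + 313)/(2252 + 61/7) = 298/(15825/7) = 298*(7/15825) = 2086/15825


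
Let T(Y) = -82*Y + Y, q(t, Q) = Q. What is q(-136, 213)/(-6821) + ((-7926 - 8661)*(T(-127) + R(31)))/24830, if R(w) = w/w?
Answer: -581994428883/84682715 ≈ -6872.6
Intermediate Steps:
R(w) = 1
T(Y) = -81*Y
q(-136, 213)/(-6821) + ((-7926 - 8661)*(T(-127) + R(31)))/24830 = 213/(-6821) + ((-7926 - 8661)*(-81*(-127) + 1))/24830 = 213*(-1/6821) - 16587*(10287 + 1)*(1/24830) = -213/6821 - 16587*10288*(1/24830) = -213/6821 - 170647056*1/24830 = -213/6821 - 85323528/12415 = -581994428883/84682715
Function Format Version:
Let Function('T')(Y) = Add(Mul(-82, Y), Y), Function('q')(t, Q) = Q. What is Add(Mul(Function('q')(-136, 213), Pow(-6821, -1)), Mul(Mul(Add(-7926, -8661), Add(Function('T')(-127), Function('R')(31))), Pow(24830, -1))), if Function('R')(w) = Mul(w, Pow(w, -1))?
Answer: Rational(-581994428883, 84682715) ≈ -6872.6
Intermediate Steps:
Function('R')(w) = 1
Function('T')(Y) = Mul(-81, Y)
Add(Mul(Function('q')(-136, 213), Pow(-6821, -1)), Mul(Mul(Add(-7926, -8661), Add(Function('T')(-127), Function('R')(31))), Pow(24830, -1))) = Add(Mul(213, Pow(-6821, -1)), Mul(Mul(Add(-7926, -8661), Add(Mul(-81, -127), 1)), Pow(24830, -1))) = Add(Mul(213, Rational(-1, 6821)), Mul(Mul(-16587, Add(10287, 1)), Rational(1, 24830))) = Add(Rational(-213, 6821), Mul(Mul(-16587, 10288), Rational(1, 24830))) = Add(Rational(-213, 6821), Mul(-170647056, Rational(1, 24830))) = Add(Rational(-213, 6821), Rational(-85323528, 12415)) = Rational(-581994428883, 84682715)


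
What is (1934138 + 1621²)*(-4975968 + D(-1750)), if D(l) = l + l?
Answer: -22715232553572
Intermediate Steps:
D(l) = 2*l
(1934138 + 1621²)*(-4975968 + D(-1750)) = (1934138 + 1621²)*(-4975968 + 2*(-1750)) = (1934138 + 2627641)*(-4975968 - 3500) = 4561779*(-4979468) = -22715232553572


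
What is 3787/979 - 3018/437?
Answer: -1299703/427823 ≈ -3.0379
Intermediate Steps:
3787/979 - 3018/437 = -1299703/427823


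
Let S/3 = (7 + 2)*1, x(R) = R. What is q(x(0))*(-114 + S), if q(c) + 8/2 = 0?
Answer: 348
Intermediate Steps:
S = 27 (S = 3*((7 + 2)*1) = 3*(9*1) = 3*9 = 27)
q(c) = -4 (q(c) = -4 + 0 = -4)
q(x(0))*(-114 + S) = -4*(-114 + 27) = -4*(-87) = 348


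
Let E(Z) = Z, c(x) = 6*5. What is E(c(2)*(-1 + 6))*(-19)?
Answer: -2850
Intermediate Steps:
c(x) = 30
E(c(2)*(-1 + 6))*(-19) = (30*(-1 + 6))*(-19) = (30*5)*(-19) = 150*(-19) = -2850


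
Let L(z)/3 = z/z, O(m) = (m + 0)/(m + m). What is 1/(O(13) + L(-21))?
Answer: 2/7 ≈ 0.28571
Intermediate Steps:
O(m) = ½ (O(m) = m/((2*m)) = m*(1/(2*m)) = ½)
L(z) = 3 (L(z) = 3*(z/z) = 3*1 = 3)
1/(O(13) + L(-21)) = 1/(½ + 3) = 1/(7/2) = 2/7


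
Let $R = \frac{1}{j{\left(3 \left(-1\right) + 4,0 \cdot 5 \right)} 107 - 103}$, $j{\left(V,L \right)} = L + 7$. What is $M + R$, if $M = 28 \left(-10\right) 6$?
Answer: $- \frac{1085279}{646} \approx -1680.0$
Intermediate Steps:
$j{\left(V,L \right)} = 7 + L$
$M = -1680$ ($M = \left(-280\right) 6 = -1680$)
$R = \frac{1}{646}$ ($R = \frac{1}{\left(7 + 0 \cdot 5\right) 107 - 103} = \frac{1}{\left(7 + 0\right) 107 - 103} = \frac{1}{7 \cdot 107 - 103} = \frac{1}{749 - 103} = \frac{1}{646} \approx 0.001548$)
$M + R = -1680 + \frac{1}{646} = - \frac{1085279}{646}$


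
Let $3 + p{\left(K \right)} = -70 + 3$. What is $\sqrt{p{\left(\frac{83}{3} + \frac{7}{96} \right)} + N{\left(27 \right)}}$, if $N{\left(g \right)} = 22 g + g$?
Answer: $\sqrt{551} \approx 23.473$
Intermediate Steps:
$p{\left(K \right)} = -70$ ($p{\left(K \right)} = -3 + \left(-70 + 3\right) = -3 - 67 = -70$)
$N{\left(g \right)} = 23 g$
$\sqrt{p{\left(\frac{83}{3} + \frac{7}{96} \right)} + N{\left(27 \right)}} = \sqrt{-70 + 23 \cdot 27} = \sqrt{-70 + 621} = \sqrt{551}$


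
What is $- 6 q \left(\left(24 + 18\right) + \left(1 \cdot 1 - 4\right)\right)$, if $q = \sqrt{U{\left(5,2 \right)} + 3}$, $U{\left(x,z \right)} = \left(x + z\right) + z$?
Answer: $- 468 \sqrt{3} \approx -810.6$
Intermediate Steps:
$U{\left(x,z \right)} = x + 2 z$
$q = 2 \sqrt{3}$ ($q = \sqrt{\left(5 + 2 \cdot 2\right) + 3} = \sqrt{\left(5 + 4\right) + 3} = \sqrt{9 + 3} = \sqrt{12} = 2 \sqrt{3} \approx 3.4641$)
$- 6 q \left(\left(24 + 18\right) + \left(1 \cdot 1 - 4\right)\right) = - 6 \cdot 2 \sqrt{3} \left(\left(24 + 18\right) + \left(1 \cdot 1 - 4\right)\right) = - 12 \sqrt{3} \left(42 + \left(1 - 4\right)\right) = - 12 \sqrt{3} \left(42 - 3\right) = - 12 \sqrt{3} \cdot 39 = - 468 \sqrt{3}$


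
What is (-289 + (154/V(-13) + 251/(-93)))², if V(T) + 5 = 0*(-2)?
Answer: 22488601444/216225 ≈ 1.0401e+5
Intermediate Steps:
V(T) = -5 (V(T) = -5 + 0*(-2) = -5 + 0 = -5)
(-289 + (154/V(-13) + 251/(-93)))² = (-289 + (154/(-5) + 251/(-93)))² = (-289 + (154*(-⅕) + 251*(-1/93)))² = (-289 + (-154/5 - 251/93))² = (-289 - 15577/465)² = (-149962/465)² = 22488601444/216225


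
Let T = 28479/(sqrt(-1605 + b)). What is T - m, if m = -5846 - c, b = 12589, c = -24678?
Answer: -18832 + 28479*sqrt(2746)/5492 ≈ -18560.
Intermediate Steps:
m = 18832 (m = -5846 - 1*(-24678) = -5846 + 24678 = 18832)
T = 28479*sqrt(2746)/5492 (T = 28479/(sqrt(-1605 + 12589)) = 28479/(sqrt(10984)) = 28479/((2*sqrt(2746))) = 28479*(sqrt(2746)/5492) = 28479*sqrt(2746)/5492 ≈ 271.73)
T - m = 28479*sqrt(2746)/5492 - 1*18832 = 28479*sqrt(2746)/5492 - 18832 = -18832 + 28479*sqrt(2746)/5492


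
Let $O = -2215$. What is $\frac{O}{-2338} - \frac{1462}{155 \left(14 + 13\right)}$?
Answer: $\frac{5851619}{9784530} \approx 0.59805$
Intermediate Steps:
$\frac{O}{-2338} - \frac{1462}{155 \left(14 + 13\right)} = - \frac{2215}{-2338} - \frac{1462}{155 \left(14 + 13\right)} = \left(-2215\right) \left(- \frac{1}{2338}\right) - \frac{1462}{155 \cdot 27} = \frac{2215}{2338} - \frac{1462}{4185} = \frac{5851619}{9784530}$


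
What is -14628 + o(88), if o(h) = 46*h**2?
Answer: 341596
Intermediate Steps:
-14628 + o(88) = -14628 + 46*88**2 = -14628 + 46*7744 = -14628 + 356224 = 341596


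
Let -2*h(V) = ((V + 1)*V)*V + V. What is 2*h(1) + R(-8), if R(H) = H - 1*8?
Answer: -19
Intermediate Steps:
h(V) = -V/2 - V²*(1 + V)/2 (h(V) = -(((V + 1)*V)*V + V)/2 = -(((1 + V)*V)*V + V)/2 = -((V*(1 + V))*V + V)/2 = -(V²*(1 + V) + V)/2 = -(V + V²*(1 + V))/2 = -V/2 - V²*(1 + V)/2)
R(H) = -8 + H (R(H) = H - 8 = -8 + H)
2*h(1) + R(-8) = 2*(-½*1*(1 + 1 + 1²)) + (-8 - 8) = 2*(-½*1*(1 + 1 + 1)) - 16 = 2*(-½*1*3) - 16 = 2*(-3/2) - 16 = -3 - 16 = -19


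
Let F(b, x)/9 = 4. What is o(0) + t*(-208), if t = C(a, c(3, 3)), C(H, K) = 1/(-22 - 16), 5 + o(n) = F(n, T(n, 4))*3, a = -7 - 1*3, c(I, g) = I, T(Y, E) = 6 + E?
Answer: 2061/19 ≈ 108.47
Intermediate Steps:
a = -10 (a = -7 - 3 = -10)
F(b, x) = 36 (F(b, x) = 9*4 = 36)
o(n) = 103 (o(n) = -5 + 36*3 = -5 + 108 = 103)
C(H, K) = -1/38 (C(H, K) = 1/(-38) = -1/38)
t = -1/38 ≈ -0.026316
o(0) + t*(-208) = 103 - 1/38*(-208) = 103 + 104/19 = 2061/19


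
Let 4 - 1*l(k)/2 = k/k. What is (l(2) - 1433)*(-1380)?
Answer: 1969260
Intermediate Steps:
l(k) = 6 (l(k) = 8 - 2*k/k = 8 - 2*1 = 8 - 2 = 6)
(l(2) - 1433)*(-1380) = (6 - 1433)*(-1380) = -1427*(-1380) = 1969260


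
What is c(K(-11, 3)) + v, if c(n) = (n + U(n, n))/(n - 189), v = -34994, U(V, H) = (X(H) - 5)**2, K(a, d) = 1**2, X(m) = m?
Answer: -6578889/188 ≈ -34994.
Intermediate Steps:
K(a, d) = 1
U(V, H) = (-5 + H)**2 (U(V, H) = (H - 5)**2 = (-5 + H)**2)
c(n) = (n + (-5 + n)**2)/(-189 + n) (c(n) = (n + (-5 + n)**2)/(n - 189) = (n + (-5 + n)**2)/(-189 + n))
c(K(-11, 3)) + v = (1 + (-5 + 1)**2)/(-189 + 1) - 34994 = (1 + (-4)**2)/(-188) - 34994 = -(1 + 16)/188 - 34994 = -1/188*17 - 34994 = -17/188 - 34994 = -6578889/188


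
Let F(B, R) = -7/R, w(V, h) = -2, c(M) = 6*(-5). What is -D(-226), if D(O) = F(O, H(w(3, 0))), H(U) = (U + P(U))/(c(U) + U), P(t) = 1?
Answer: 224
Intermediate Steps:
c(M) = -30
H(U) = (1 + U)/(-30 + U) (H(U) = (U + 1)/(-30 + U) = (1 + U)/(-30 + U))
D(O) = -224 (D(O) = -7*(-30 - 2)/(1 - 2) = -7/(-1/(-32)) = -7/((-1/32*(-1))) = -7/1/32 = -7*32 = -224)
-D(-226) = -1*(-224) = 224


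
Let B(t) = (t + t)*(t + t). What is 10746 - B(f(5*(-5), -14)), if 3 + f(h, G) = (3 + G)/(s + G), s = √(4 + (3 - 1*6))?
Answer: 1812938/169 ≈ 10727.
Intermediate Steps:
s = 1 (s = √(4 + (3 - 6)) = √(4 - 3) = √1 = 1)
f(h, G) = -3 + (3 + G)/(1 + G)
B(t) = 4*t² (B(t) = (2*t)*(2*t) = 4*t²)
10746 - B(f(5*(-5), -14)) = 10746 - 4*(-2*(-14)/(1 - 14))² = 10746 - 4*(-2*(-14)/(-13))² = 10746 - 4*(-2*(-14)*(-1/13))² = 10746 - 4*(-28/13)² = 10746 - 4*784/169 = 10746 - 1*3136/169 = 10746 - 3136/169 = 1812938/169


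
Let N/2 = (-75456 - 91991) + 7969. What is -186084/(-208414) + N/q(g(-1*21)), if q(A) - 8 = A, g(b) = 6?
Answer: -16618072652/729449 ≈ -22782.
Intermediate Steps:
q(A) = 8 + A
N = -318956 (N = 2*((-75456 - 91991) + 7969) = 2*(-167447 + 7969) = 2*(-159478) = -318956)
-186084/(-208414) + N/q(g(-1*21)) = -186084/(-208414) - 318956/(8 + 6) = -186084*(-1/208414) - 318956/14 = 93042/104207 - 318956*1/14 = 93042/104207 - 159478/7 = -16618072652/729449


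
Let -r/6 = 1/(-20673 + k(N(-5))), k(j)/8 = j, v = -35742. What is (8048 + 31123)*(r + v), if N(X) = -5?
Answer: -2636293906440/1883 ≈ -1.4000e+9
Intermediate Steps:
k(j) = 8*j
r = 6/20713 (r = -6/(-20673 + 8*(-5)) = -6/(-20673 - 40) = -6/(-20713) = -6*(-1/20713) = 6/20713 ≈ 0.00028967)
(8048 + 31123)*(r + v) = (8048 + 31123)*(6/20713 - 35742) = 39171*(-740324040/20713) = -2636293906440/1883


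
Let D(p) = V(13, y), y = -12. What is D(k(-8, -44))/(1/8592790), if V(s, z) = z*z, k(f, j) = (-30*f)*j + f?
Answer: 1237361760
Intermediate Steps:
k(f, j) = f - 30*f*j (k(f, j) = -30*f*j + f = f - 30*f*j)
V(s, z) = z**2
D(p) = 144 (D(p) = (-12)**2 = 144)
D(k(-8, -44))/(1/8592790) = 144/(1/8592790) = 144*8592790 = 1237361760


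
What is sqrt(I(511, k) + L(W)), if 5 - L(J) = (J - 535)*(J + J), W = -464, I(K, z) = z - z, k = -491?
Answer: I*sqrt(927067) ≈ 962.84*I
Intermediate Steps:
I(K, z) = 0
L(J) = 5 - 2*J*(-535 + J) (L(J) = 5 - (J - 535)*(J + J) = 5 - (-535 + J)*2*J = 5 - 2*J*(-535 + J))
sqrt(I(511, k) + L(W)) = sqrt(0 + (5 - 2*(-464)**2 + 1070*(-464))) = sqrt(0 + (5 - 2*215296 - 496480)) = sqrt(0 + (5 - 430592 - 496480)) = sqrt(0 - 927067) = sqrt(-927067) = I*sqrt(927067)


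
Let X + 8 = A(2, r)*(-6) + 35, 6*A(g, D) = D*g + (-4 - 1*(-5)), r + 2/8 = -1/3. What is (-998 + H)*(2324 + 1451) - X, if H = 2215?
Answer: 27564887/6 ≈ 4.5941e+6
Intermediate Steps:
r = -7/12 (r = -1/4 - 1/3 = -7/12 ≈ -0.58333)
A(g, D) = 1/6 + D*g/6 (A(g, D) = (D*g + (-4 - 1*(-5)))/6 = (D*g + (-4 + 5))/6 = (D*g + 1)/6 = (1 + D*g)/6 = 1/6 + D*g/6)
X = 163/6 (X = -8 + ((1/6 + (1/6)*(-7/12)*2)*(-6) + 35) = -8 + ((1/6 - 7/36)*(-6) + 35) = -8 + (-1/36*(-6) + 35) = -8 + (1/6 + 35) = -8 + 211/6 = 163/6 ≈ 27.167)
(-998 + H)*(2324 + 1451) - X = (-998 + 2215)*(2324 + 1451) - 1*163/6 = 1217*3775 - 163/6 = 4594175 - 163/6 = 27564887/6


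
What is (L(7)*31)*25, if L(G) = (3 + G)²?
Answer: 77500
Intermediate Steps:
(L(7)*31)*25 = ((3 + 7)²*31)*25 = (10²*31)*25 = (100*31)*25 = 3100*25 = 77500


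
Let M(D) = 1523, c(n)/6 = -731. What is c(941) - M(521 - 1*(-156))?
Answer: -5909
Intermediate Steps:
c(n) = -4386 (c(n) = 6*(-731) = -4386)
c(941) - M(521 - 1*(-156)) = -4386 - 1*1523 = -4386 - 1523 = -5909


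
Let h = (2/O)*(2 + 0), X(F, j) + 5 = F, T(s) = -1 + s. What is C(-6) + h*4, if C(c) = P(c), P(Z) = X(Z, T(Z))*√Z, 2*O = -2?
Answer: -16 - 11*I*√6 ≈ -16.0 - 26.944*I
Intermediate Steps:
X(F, j) = -5 + F
O = -1 (O = (½)*(-2) = -1)
P(Z) = √Z*(-5 + Z) (P(Z) = (-5 + Z)*√Z = √Z*(-5 + Z))
C(c) = √c*(-5 + c)
h = -4 (h = (2/(-1))*(2 + 0) = (2*(-1))*2 = -2*2 = -4)
C(-6) + h*4 = √(-6)*(-5 - 6) - 4*4 = (I*√6)*(-11) - 16 = -11*I*√6 - 16 = -16 - 11*I*√6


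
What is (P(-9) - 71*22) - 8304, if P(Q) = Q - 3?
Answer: -9878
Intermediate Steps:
P(Q) = -3 + Q
(P(-9) - 71*22) - 8304 = ((-3 - 9) - 71*22) - 8304 = (-12 - 1562) - 8304 = -1574 - 8304 = -9878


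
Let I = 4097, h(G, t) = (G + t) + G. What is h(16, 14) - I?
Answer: -4051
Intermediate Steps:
h(G, t) = t + 2*G
h(16, 14) - I = (14 + 2*16) - 1*4097 = (14 + 32) - 4097 = 46 - 4097 = -4051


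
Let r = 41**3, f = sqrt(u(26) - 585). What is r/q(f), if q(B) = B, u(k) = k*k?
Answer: 68921*sqrt(91)/91 ≈ 7224.9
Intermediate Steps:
u(k) = k**2
f = sqrt(91) (f = sqrt(26**2 - 585) = sqrt(676 - 585) = sqrt(91) ≈ 9.5394)
r = 68921
r/q(f) = 68921/(sqrt(91)) = 68921*(sqrt(91)/91) = 68921*sqrt(91)/91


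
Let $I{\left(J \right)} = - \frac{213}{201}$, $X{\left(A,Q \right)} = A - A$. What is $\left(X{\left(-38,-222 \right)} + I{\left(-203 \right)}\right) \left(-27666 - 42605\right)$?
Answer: $\frac{4989241}{67} \approx 74466.0$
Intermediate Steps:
$X{\left(A,Q \right)} = 0$
$I{\left(J \right)} = - \frac{71}{67}$ ($I{\left(J \right)} = \left(-213\right) \frac{1}{201} = - \frac{71}{67}$)
$\left(X{\left(-38,-222 \right)} + I{\left(-203 \right)}\right) \left(-27666 - 42605\right) = \left(0 - \frac{71}{67}\right) \left(-27666 - 42605\right) = \left(- \frac{71}{67}\right) \left(-70271\right) = \frac{4989241}{67}$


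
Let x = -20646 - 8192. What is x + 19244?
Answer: -9594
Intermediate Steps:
x = -28838
x + 19244 = -28838 + 19244 = -9594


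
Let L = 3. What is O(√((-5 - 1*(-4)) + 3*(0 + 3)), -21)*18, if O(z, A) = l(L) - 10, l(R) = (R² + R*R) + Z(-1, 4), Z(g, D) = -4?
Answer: 72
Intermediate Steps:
l(R) = -4 + 2*R² (l(R) = (R² + R*R) - 4 = (R² + R²) - 4 = 2*R² - 4 = -4 + 2*R²)
O(z, A) = 4 (O(z, A) = (-4 + 2*3²) - 10 = (-4 + 2*9) - 10 = (-4 + 18) - 10 = 14 - 10 = 4)
O(√((-5 - 1*(-4)) + 3*(0 + 3)), -21)*18 = 4*18 = 72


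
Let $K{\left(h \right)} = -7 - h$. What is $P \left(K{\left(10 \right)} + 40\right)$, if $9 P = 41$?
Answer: $\frac{943}{9} \approx 104.78$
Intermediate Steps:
$P = \frac{41}{9}$ ($P = \frac{1}{9} \cdot 41 = \frac{41}{9} \approx 4.5556$)
$P \left(K{\left(10 \right)} + 40\right) = \frac{41 \left(\left(-7 - 10\right) + 40\right)}{9} = \frac{41 \left(-17 + 40\right)}{9} = \frac{41}{9} \cdot 23 = \frac{943}{9}$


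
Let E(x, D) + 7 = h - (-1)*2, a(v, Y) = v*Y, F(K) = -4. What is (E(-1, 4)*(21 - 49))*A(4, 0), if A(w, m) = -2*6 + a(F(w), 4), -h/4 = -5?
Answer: 11760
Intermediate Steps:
h = 20 (h = -4*(-5) = 20)
a(v, Y) = Y*v
E(x, D) = 15 (E(x, D) = -7 + (20 - (-1)*2) = -7 + (20 - 1*(-2)) = -7 + (20 + 2) = -7 + 22 = 15)
A(w, m) = -28 (A(w, m) = -2*6 + 4*(-4) = -12 - 16 = -28)
(E(-1, 4)*(21 - 49))*A(4, 0) = (15*(21 - 49))*(-28) = (15*(-28))*(-28) = -420*(-28) = 11760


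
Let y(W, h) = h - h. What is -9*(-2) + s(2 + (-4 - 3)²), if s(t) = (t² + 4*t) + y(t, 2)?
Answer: 2823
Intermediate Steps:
y(W, h) = 0
s(t) = t² + 4*t (s(t) = (t² + 4*t) + 0 = t² + 4*t)
-9*(-2) + s(2 + (-4 - 3)²) = -9*(-2) + (2 + (-4 - 3)²)*(4 + (2 + (-4 - 3)²)) = 18 + (2 + (-7)²)*(4 + (2 + (-7)²)) = 18 + (2 + 49)*(4 + (2 + 49)) = 18 + 51*(4 + 51) = 18 + 51*55 = 18 + 2805 = 2823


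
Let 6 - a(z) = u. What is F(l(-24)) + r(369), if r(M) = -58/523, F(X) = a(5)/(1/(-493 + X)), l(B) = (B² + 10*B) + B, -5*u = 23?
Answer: -5017429/2615 ≈ -1918.7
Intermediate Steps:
u = -23/5 (u = -⅕*23 = -23/5 ≈ -4.6000)
a(z) = 53/5 (a(z) = 6 - 1*(-23/5) = 6 + 23/5 = 53/5)
l(B) = B² + 11*B
F(X) = -26129/5 + 53*X/5 (F(X) = 53/(5*(1/(-493 + X))) = 53*(-493 + X)/5 = -26129/5 + 53*X/5)
r(M) = -58/523 (r(M) = -58*1/523 = -58/523)
F(l(-24)) + r(369) = (-26129/5 + 53*(-24*(11 - 24))/5) - 58/523 = (-26129/5 + 53*(-24*(-13))/5) - 58/523 = (-26129/5 + (53/5)*312) - 58/523 = (-26129/5 + 16536/5) - 58/523 = -9593/5 - 58/523 = -5017429/2615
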